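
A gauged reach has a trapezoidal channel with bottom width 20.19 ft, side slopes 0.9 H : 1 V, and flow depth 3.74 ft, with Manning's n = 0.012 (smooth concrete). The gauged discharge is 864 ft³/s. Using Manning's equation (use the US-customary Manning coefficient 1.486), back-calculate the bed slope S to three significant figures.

A = (b + z·y)·y = (20.19 + 0.9×3.74)×3.74 = 88.10 ft²
P = b + 2y√(1+z²) = 20.19 + 2×3.74×√(1+0.9²) = 30.25 ft
R = A/P = 88.10/30.25 = 2.912 ft
S = (Q·n / (1.486·A·R^(2/3)))² = (864×0.012 / (1.486×88.10×2.039))² = 0.001508

0.00151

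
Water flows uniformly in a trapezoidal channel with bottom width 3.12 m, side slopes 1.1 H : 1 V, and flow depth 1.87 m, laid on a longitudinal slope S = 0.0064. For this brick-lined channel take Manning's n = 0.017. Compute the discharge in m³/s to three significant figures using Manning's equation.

A = (b + z·y)·y = (3.12 + 1.1×1.87)×1.87 = 9.681 m²
P = b + 2y√(1+z²) = 3.12 + 2×1.87×√(1+1.1²) = 8.680 m
R = A/P = 9.681/8.680 = 1.115 m
Q = (1/n)·A·R^(2/3)·S^(1/2) = (1/0.017) × 9.681 × 1.115^(2/3) × 0.0064^(1/2) = 49.00 m³/s

49.0 m³/s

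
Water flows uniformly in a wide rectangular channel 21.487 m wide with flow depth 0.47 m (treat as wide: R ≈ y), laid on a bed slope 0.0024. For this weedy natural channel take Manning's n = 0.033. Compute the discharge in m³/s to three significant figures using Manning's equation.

A = b·y = 21.487 × 0.47 = 10.10 m²
Wide channel: R ≈ y = 0.47 m
Q = (1/n)·A·R^(2/3)·S^(1/2) = (1/0.033) × 10.10 × 0.4700^(2/3) × 0.0024^(1/2) = 9.063 m³/s

9.06 m³/s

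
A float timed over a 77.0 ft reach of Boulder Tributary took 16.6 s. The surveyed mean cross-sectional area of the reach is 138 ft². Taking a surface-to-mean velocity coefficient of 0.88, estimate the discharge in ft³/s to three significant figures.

v_surface = L / t̄ = 77.0 / 16.6 = 4.639 ft/s
v_mean = 0.88 × 4.639 = 4.082 ft/s
Q = A × v_mean = 138 × 4.082 = 563.3 ft³/s

563 ft³/s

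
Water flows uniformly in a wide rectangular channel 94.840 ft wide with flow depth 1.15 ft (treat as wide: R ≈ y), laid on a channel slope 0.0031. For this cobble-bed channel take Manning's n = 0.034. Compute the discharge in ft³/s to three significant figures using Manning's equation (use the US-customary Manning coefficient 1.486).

291 ft³/s

A = b·y = 94.840 × 1.15 = 109.1 ft²
Wide channel: R ≈ y = 1.15 ft
Q = (1.486/n)·A·R^(2/3)·S^(1/2) = (1.486/0.034) × 109.1 × 1.150^(2/3) × 0.0031^(1/2) = 291.3 ft³/s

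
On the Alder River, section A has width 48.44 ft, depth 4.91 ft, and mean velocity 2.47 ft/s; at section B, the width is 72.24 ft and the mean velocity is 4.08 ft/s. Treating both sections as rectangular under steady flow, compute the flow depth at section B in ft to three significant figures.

Q = A₁V₁ = (48.44×4.91) × 2.47 = 587.5 ft³/s
d₂ = Q/(b₂ V₂) = 587.5/(72.24×4.08) = 1.993 ft

1.99 ft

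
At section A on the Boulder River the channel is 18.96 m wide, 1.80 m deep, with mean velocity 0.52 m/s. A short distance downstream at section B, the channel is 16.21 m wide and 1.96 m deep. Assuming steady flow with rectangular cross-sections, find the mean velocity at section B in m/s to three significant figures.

0.559 m/s

Q = A₁V₁ = (18.96×1.80) × 0.52 = 17.75 m³/s
A₂ = 16.21 × 1.96 = 31.77 m²
V₂ = Q/A₂ = 17.75/31.77 = 0.5586 m/s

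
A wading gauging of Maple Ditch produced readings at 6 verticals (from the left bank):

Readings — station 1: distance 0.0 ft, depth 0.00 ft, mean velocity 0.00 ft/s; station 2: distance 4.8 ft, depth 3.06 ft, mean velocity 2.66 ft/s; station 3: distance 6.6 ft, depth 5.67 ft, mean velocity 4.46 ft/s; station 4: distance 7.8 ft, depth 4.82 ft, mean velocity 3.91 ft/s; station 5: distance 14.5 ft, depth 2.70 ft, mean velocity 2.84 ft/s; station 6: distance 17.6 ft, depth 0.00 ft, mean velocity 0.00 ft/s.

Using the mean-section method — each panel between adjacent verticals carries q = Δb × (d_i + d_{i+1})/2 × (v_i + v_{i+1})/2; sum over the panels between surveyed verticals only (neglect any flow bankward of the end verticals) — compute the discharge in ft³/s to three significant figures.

Panel 1-2: Δb = 4.8 ft, d̄ = (0.00+3.06)/2 = 1.53, v̄ = (0.00+2.66)/2 = 1.33 → q = 4.8×1.53×1.33 = 9.768 ft³/s
Panel 2-3: Δb = 1.8 ft, d̄ = (3.06+5.67)/2 = 4.365, v̄ = (2.66+4.46)/2 = 3.56 → q = 1.8×4.365×3.56 = 27.97 ft³/s
Panel 3-4: Δb = 1.2 ft, d̄ = (5.67+4.82)/2 = 5.245, v̄ = (4.46+3.91)/2 = 4.185 → q = 1.2×5.245×4.185 = 26.34 ft³/s
Panel 4-5: Δb = 6.7 ft, d̄ = (4.82+2.70)/2 = 3.76, v̄ = (3.91+2.84)/2 = 3.375 → q = 6.7×3.76×3.375 = 85.02 ft³/s
Panel 5-6: Δb = 3.1 ft, d̄ = (2.70+0.00)/2 = 1.35, v̄ = (2.84+0.00)/2 = 1.42 → q = 3.1×1.35×1.42 = 5.943 ft³/s
Q = Σ q = 155.0 ft³/s

155 ft³/s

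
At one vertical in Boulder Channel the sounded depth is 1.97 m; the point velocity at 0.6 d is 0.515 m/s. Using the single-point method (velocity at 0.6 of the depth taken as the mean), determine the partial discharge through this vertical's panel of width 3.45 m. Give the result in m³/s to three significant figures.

3.50 m³/s

v̄ = v₀.₆ = 0.515 m/s
q = v̄ × d × w = 0.5150 × 1.97 × 3.45 = 3.500 m³/s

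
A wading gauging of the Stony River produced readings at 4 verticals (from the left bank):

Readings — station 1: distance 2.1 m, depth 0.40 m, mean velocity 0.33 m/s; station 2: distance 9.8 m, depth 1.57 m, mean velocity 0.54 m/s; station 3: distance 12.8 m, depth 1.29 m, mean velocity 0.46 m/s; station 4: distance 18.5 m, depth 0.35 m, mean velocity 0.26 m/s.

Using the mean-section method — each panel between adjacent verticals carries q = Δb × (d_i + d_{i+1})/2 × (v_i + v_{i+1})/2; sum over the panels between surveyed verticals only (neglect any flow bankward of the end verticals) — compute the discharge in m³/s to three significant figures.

7.13 m³/s

Panel 1-2: Δb = 7.7 m, d̄ = (0.40+1.57)/2 = 0.985, v̄ = (0.33+0.54)/2 = 0.435 → q = 7.7×0.985×0.435 = 3.299 m³/s
Panel 2-3: Δb = 3 m, d̄ = (1.57+1.29)/2 = 1.43, v̄ = (0.54+0.46)/2 = 0.5 → q = 3×1.43×0.5 = 2.145 m³/s
Panel 3-4: Δb = 5.7 m, d̄ = (1.29+0.35)/2 = 0.82, v̄ = (0.46+0.26)/2 = 0.36 → q = 5.7×0.82×0.36 = 1.683 m³/s
Q = Σ q = 7.127 m³/s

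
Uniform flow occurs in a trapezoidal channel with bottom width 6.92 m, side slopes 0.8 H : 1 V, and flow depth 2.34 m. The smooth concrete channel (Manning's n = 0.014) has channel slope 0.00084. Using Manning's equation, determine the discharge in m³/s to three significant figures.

58.1 m³/s

A = (b + z·y)·y = (6.92 + 0.8×2.34)×2.34 = 20.57 m²
P = b + 2y√(1+z²) = 6.92 + 2×2.34×√(1+0.8²) = 12.91 m
R = A/P = 20.57/12.91 = 1.593 m
Q = (1/n)·A·R^(2/3)·S^(1/2) = (1/0.014) × 20.57 × 1.593^(2/3) × 0.00084^(1/2) = 58.10 m³/s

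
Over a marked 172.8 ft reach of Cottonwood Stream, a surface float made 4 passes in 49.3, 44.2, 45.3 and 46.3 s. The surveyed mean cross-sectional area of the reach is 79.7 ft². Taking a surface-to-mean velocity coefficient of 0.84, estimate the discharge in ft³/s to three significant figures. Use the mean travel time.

250 ft³/s

t̄ = (49.3 + 44.2 + 45.3 + 46.3) / 4 = 46.275 s
v_surface = L / t̄ = 172.8 / 46.275 = 3.734 ft/s
v_mean = 0.84 × 3.734 = 3.137 ft/s
Q = A × v_mean = 79.7 × 3.137 = 250.0 ft³/s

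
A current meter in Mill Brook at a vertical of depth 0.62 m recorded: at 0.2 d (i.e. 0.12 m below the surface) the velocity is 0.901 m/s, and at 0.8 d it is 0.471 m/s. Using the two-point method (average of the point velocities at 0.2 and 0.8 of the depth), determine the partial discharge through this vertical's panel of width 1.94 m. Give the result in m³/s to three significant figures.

0.825 m³/s

v̄ = (0.901 + 0.471) / 2 = 0.6860 m/s
q = v̄ × d × w = 0.6860 × 0.62 × 1.94 = 0.8251 m³/s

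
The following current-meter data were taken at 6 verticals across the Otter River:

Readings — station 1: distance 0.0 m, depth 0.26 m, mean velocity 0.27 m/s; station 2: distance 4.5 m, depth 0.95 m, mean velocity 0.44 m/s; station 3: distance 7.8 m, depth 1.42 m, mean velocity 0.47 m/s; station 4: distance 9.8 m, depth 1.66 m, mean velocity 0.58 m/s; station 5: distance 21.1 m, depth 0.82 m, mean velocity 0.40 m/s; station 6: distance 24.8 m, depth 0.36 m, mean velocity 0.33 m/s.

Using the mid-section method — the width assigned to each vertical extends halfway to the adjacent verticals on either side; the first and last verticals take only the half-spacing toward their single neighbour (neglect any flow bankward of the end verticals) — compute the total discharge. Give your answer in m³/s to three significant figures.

w_1 = (4.5 − 0.0)/2 = 2.25 m; q_1 = 0.27 × 0.26 × 2.25 = 0.1580 m³/s
w_2 = (7.8 − 0.0)/2 = 3.9 m; q_2 = 0.44 × 0.95 × 3.9 = 1.630 m³/s
w_3 = (9.8 − 4.5)/2 = 2.65 m; q_3 = 0.47 × 1.42 × 2.65 = 1.769 m³/s
w_4 = (21.1 − 7.8)/2 = 6.65 m; q_4 = 0.58 × 1.66 × 6.65 = 6.403 m³/s
w_5 = (24.8 − 9.8)/2 = 7.5 m; q_5 = 0.40 × 0.82 × 7.5 = 2.460 m³/s
w_6 = (24.8 − 21.1)/2 = 1.85 m; q_6 = 0.33 × 0.36 × 1.85 = 0.2198 m³/s
Q = Σ qᵢ = 12.64 m³/s

12.6 m³/s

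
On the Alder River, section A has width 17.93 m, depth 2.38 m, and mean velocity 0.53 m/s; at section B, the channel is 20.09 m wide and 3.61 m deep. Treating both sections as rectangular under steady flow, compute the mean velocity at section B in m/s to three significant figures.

0.312 m/s

Q = A₁V₁ = (17.93×2.38) × 0.53 = 22.62 m³/s
A₂ = 20.09 × 3.61 = 72.52 m²
V₂ = Q/A₂ = 22.62/72.52 = 0.3119 m/s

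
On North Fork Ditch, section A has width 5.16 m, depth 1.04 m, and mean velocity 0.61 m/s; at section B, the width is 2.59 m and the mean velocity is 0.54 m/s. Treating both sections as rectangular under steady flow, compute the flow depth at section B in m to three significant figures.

Q = A₁V₁ = (5.16×1.04) × 0.61 = 3.274 m³/s
d₂ = Q/(b₂ V₂) = 3.274/(2.59×0.54) = 2.341 m

2.34 m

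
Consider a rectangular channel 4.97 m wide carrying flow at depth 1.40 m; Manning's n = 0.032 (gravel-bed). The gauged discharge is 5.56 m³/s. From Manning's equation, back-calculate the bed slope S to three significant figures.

0.000758

A = b·y = 4.97 × 1.40 = 6.958 m²
P = b + 2y = 4.97 + 2×1.40 = 7.770 m
R = A/P = 6.958/7.770 = 0.8955 m
S = (Q·n / (1·A·R^(2/3)))² = (5.56×0.032 / (1×6.958×0.9291))² = 0.0007575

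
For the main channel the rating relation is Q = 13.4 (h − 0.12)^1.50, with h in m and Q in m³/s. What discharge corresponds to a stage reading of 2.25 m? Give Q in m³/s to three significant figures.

Q = 13.4 × (2.25 − 0.12)^1.50 = 13.4 × 2.13^1.50 = 41.66 m³/s

41.7 m³/s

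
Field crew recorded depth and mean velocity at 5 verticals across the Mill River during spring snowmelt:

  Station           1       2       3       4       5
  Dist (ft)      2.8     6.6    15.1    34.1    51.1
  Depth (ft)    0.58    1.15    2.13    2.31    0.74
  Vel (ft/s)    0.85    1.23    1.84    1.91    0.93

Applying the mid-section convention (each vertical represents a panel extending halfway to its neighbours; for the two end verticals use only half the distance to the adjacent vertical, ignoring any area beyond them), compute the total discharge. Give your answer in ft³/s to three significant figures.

149 ft³/s

w_1 = (6.6 − 2.8)/2 = 1.9 ft; q_1 = 0.85 × 0.58 × 1.9 = 0.9367 ft³/s
w_2 = (15.1 − 2.8)/2 = 6.15 ft; q_2 = 1.23 × 1.15 × 6.15 = 8.699 ft³/s
w_3 = (34.1 − 6.6)/2 = 13.75 ft; q_3 = 1.84 × 2.13 × 13.75 = 53.89 ft³/s
w_4 = (51.1 − 15.1)/2 = 18 ft; q_4 = 1.91 × 2.31 × 18 = 79.42 ft³/s
w_5 = (51.1 − 34.1)/2 = 8.5 ft; q_5 = 0.93 × 0.74 × 8.5 = 5.850 ft³/s
Q = Σ qᵢ = 148.8 ft³/s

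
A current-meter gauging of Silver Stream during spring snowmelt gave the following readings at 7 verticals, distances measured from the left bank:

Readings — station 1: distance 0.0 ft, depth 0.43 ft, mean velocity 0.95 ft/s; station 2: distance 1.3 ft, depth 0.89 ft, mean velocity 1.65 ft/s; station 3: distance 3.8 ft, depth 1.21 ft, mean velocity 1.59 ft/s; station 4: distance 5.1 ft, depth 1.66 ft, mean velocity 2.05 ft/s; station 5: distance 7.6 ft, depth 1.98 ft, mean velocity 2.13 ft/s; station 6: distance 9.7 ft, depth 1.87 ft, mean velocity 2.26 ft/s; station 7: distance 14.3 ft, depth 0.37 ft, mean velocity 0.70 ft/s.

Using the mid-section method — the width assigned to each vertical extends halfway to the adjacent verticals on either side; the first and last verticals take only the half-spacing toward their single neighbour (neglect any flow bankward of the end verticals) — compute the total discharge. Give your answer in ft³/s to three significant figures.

w_1 = (1.3 − 0.0)/2 = 0.65 ft; q_1 = 0.95 × 0.43 × 0.65 = 0.2655 ft³/s
w_2 = (3.8 − 0.0)/2 = 1.9 ft; q_2 = 1.65 × 0.89 × 1.9 = 2.790 ft³/s
w_3 = (5.1 − 1.3)/2 = 1.9 ft; q_3 = 1.59 × 1.21 × 1.9 = 3.655 ft³/s
w_4 = (7.6 − 3.8)/2 = 1.9 ft; q_4 = 2.05 × 1.66 × 1.9 = 6.466 ft³/s
w_5 = (9.7 − 5.1)/2 = 2.3 ft; q_5 = 2.13 × 1.98 × 2.3 = 9.700 ft³/s
w_6 = (14.3 − 7.6)/2 = 3.35 ft; q_6 = 2.26 × 1.87 × 3.35 = 14.16 ft³/s
w_7 = (14.3 − 9.7)/2 = 2.3 ft; q_7 = 0.70 × 0.37 × 2.3 = 0.5957 ft³/s
Q = Σ qᵢ = 37.63 ft³/s

37.6 ft³/s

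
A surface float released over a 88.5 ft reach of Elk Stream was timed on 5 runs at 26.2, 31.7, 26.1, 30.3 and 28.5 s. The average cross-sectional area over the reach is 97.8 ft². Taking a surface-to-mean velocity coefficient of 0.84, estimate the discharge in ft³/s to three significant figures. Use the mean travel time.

t̄ = (26.2 + 31.7 + 26.1 + 30.3 + 28.5) / 5 = 28.56 s
v_surface = L / t̄ = 88.5 / 28.56 = 3.099 ft/s
v_mean = 0.84 × 3.099 = 2.603 ft/s
Q = A × v_mean = 97.8 × 2.603 = 254.6 ft³/s

255 ft³/s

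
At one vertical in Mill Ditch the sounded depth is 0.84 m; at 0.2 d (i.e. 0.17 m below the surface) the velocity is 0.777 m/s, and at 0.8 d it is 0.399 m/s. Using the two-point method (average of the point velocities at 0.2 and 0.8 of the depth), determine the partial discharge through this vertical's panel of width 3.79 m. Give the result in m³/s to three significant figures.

v̄ = (0.777 + 0.399) / 2 = 0.5880 m/s
q = v̄ × d × w = 0.5880 × 0.84 × 3.79 = 1.872 m³/s

1.87 m³/s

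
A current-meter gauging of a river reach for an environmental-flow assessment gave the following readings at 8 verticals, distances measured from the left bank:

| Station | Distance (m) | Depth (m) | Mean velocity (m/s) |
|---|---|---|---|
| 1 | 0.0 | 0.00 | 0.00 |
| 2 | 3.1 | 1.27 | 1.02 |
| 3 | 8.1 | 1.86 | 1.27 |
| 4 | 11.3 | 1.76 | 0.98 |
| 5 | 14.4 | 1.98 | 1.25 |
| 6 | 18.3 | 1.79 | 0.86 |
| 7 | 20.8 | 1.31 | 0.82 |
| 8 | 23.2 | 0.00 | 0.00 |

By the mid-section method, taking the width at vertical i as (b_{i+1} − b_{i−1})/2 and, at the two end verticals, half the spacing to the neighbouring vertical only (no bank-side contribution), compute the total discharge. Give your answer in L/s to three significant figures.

w_2 = (8.1 − 0.0)/2 = 4.05 m; q_2 = 1.02 × 1.27 × 4.05 = 5.246 m³/s
w_3 = (11.3 − 3.1)/2 = 4.1 m; q_3 = 1.27 × 1.86 × 4.1 = 9.685 m³/s
w_4 = (14.4 − 8.1)/2 = 3.15 m; q_4 = 0.98 × 1.76 × 3.15 = 5.433 m³/s
w_5 = (18.3 − 11.3)/2 = 3.5 m; q_5 = 1.25 × 1.98 × 3.5 = 8.663 m³/s
w_6 = (20.8 − 14.4)/2 = 3.2 m; q_6 = 0.86 × 1.79 × 3.2 = 4.926 m³/s
w_7 = (23.2 − 18.3)/2 = 2.45 m; q_7 = 0.82 × 1.31 × 2.45 = 2.632 m³/s
Stations 1, 8 contribute zero (depth or velocity is 0).
Q = Σ qᵢ = 36.58 m³/s
= 36.58 × 1000 = 36580 L/s

36600 L/s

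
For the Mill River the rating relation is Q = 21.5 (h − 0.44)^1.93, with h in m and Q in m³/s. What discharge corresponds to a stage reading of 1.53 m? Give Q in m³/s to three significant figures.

25.4 m³/s

Q = 21.5 × (1.53 − 0.44)^1.93 = 21.5 × 1.09^1.93 = 25.39 m³/s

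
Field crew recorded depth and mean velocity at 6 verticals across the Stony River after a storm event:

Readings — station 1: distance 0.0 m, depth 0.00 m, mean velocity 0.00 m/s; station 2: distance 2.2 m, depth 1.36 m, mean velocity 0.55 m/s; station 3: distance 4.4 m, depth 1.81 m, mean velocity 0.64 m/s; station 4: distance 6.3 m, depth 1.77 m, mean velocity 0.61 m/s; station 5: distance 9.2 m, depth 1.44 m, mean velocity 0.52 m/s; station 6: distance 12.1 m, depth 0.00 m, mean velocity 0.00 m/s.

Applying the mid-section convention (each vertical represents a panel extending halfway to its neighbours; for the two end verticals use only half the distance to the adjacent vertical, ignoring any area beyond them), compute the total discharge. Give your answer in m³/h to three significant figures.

w_2 = (4.4 − 0.0)/2 = 2.2 m; q_2 = 0.55 × 1.36 × 2.2 = 1.646 m³/s
w_3 = (6.3 − 2.2)/2 = 2.05 m; q_3 = 0.64 × 1.81 × 2.05 = 2.375 m³/s
w_4 = (9.2 − 4.4)/2 = 2.4 m; q_4 = 0.61 × 1.77 × 2.4 = 2.591 m³/s
w_5 = (12.1 − 6.3)/2 = 2.9 m; q_5 = 0.52 × 1.44 × 2.9 = 2.172 m³/s
Stations 1, 6 contribute zero (depth or velocity is 0).
Q = Σ qᵢ = 8.783 m³/s
= 8.783 × 3600 = 31620 m³/h

31600 m³/h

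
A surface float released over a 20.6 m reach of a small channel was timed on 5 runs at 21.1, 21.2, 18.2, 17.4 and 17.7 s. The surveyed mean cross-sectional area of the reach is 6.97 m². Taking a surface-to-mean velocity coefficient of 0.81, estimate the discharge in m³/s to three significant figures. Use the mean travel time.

t̄ = (21.1 + 21.2 + 18.2 + 17.4 + 17.7) / 5 = 19.12 s
v_surface = L / t̄ = 20.6 / 19.12 = 1.077 m/s
v_mean = 0.81 × 1.077 = 0.8727 m/s
Q = A × v_mean = 6.97 × 0.8727 = 6.083 m³/s

6.08 m³/s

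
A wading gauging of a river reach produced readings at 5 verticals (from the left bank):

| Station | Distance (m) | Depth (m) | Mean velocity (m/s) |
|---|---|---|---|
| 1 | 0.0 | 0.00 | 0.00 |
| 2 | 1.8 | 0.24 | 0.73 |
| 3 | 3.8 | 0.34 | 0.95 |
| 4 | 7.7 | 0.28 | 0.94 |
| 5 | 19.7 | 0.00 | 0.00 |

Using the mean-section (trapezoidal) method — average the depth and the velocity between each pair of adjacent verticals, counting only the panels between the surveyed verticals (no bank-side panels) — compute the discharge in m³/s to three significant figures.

2.50 m³/s

Panel 1-2: Δb = 1.8 m, d̄ = (0.00+0.24)/2 = 0.12, v̄ = (0.00+0.73)/2 = 0.365 → q = 1.8×0.12×0.365 = 0.07884 m³/s
Panel 2-3: Δb = 2 m, d̄ = (0.24+0.34)/2 = 0.29, v̄ = (0.73+0.95)/2 = 0.84 → q = 2×0.29×0.84 = 0.4872 m³/s
Panel 3-4: Δb = 3.9 m, d̄ = (0.34+0.28)/2 = 0.31, v̄ = (0.95+0.94)/2 = 0.945 → q = 3.9×0.31×0.945 = 1.143 m³/s
Panel 4-5: Δb = 12 m, d̄ = (0.28+0.00)/2 = 0.14, v̄ = (0.94+0.00)/2 = 0.47 → q = 12×0.14×0.47 = 0.7896 m³/s
Q = Σ q = 2.498 m³/s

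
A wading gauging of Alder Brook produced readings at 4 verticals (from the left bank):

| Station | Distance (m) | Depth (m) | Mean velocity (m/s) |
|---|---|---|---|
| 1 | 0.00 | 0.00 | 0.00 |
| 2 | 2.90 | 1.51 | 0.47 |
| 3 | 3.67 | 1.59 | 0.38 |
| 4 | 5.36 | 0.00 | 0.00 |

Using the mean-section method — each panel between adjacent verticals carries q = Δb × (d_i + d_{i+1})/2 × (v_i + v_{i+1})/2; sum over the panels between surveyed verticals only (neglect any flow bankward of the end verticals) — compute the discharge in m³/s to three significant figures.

Panel 1-2: Δb = 2.9 m, d̄ = (0.00+1.51)/2 = 0.755, v̄ = (0.00+0.47)/2 = 0.235 → q = 2.9×0.755×0.235 = 0.5145 m³/s
Panel 2-3: Δb = 0.77 m, d̄ = (1.51+1.59)/2 = 1.55, v̄ = (0.47+0.38)/2 = 0.425 → q = 0.77×1.55×0.425 = 0.5072 m³/s
Panel 3-4: Δb = 1.69 m, d̄ = (1.59+0.00)/2 = 0.795, v̄ = (0.38+0.00)/2 = 0.19 → q = 1.69×0.795×0.19 = 0.2553 m³/s
Q = Σ q = 1.277 m³/s

1.28 m³/s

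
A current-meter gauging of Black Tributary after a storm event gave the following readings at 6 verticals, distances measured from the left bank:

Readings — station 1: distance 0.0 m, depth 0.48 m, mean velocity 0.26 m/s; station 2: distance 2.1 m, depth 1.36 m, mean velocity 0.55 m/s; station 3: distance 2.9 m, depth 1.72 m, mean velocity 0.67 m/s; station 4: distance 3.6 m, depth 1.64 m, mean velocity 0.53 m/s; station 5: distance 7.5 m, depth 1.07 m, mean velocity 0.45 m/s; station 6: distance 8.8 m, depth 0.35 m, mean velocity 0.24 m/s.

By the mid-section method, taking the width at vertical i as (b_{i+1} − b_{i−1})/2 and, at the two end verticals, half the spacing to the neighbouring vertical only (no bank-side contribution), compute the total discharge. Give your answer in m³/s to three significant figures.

5.39 m³/s

w_1 = (2.1 − 0.0)/2 = 1.05 m; q_1 = 0.26 × 0.48 × 1.05 = 0.1310 m³/s
w_2 = (2.9 − 0.0)/2 = 1.45 m; q_2 = 0.55 × 1.36 × 1.45 = 1.085 m³/s
w_3 = (3.6 − 2.1)/2 = 0.75 m; q_3 = 0.67 × 1.72 × 0.75 = 0.8643 m³/s
w_4 = (7.5 − 2.9)/2 = 2.3 m; q_4 = 0.53 × 1.64 × 2.3 = 1.999 m³/s
w_5 = (8.8 − 3.6)/2 = 2.6 m; q_5 = 0.45 × 1.07 × 2.6 = 1.252 m³/s
w_6 = (8.8 − 7.5)/2 = 0.65 m; q_6 = 0.24 × 0.35 × 0.65 = 0.05460 m³/s
Q = Σ qᵢ = 5.386 m³/s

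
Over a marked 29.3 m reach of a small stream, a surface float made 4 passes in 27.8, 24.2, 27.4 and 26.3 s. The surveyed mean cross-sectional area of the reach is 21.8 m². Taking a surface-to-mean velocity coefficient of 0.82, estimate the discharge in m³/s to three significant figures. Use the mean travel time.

19.8 m³/s

t̄ = (27.8 + 24.2 + 27.4 + 26.3) / 4 = 26.425 s
v_surface = L / t̄ = 29.3 / 26.425 = 1.109 m/s
v_mean = 0.82 × 1.109 = 0.9092 m/s
Q = A × v_mean = 21.8 × 0.9092 = 19.82 m³/s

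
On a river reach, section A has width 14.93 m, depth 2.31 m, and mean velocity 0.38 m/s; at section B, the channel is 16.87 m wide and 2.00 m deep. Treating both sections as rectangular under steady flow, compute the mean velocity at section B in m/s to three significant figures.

Q = A₁V₁ = (14.93×2.31) × 0.38 = 13.11 m³/s
A₂ = 16.87 × 2.00 = 33.74 m²
V₂ = Q/A₂ = 13.11/33.74 = 0.3884 m/s

0.388 m/s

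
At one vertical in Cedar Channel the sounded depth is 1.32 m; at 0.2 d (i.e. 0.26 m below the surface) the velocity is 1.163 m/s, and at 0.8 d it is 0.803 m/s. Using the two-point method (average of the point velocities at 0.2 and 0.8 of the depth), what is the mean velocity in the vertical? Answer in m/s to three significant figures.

v̄ = (1.163 + 0.803) / 2 = 0.9830 m/s

0.983 m/s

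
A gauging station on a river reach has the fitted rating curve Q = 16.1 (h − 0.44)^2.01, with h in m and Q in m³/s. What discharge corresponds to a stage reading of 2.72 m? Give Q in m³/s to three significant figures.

Q = 16.1 × (2.72 − 0.44)^2.01 = 16.1 × 2.28^2.01 = 84.39 m³/s

84.4 m³/s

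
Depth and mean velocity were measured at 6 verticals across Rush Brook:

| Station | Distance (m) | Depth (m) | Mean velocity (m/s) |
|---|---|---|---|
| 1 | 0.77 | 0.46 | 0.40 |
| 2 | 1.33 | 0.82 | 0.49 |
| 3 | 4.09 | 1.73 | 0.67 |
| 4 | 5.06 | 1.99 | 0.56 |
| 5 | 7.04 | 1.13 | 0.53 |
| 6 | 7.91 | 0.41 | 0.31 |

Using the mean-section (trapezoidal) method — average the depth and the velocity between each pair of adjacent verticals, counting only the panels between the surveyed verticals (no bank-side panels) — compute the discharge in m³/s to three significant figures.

5.27 m³/s

Panel 1-2: Δb = 0.56 m, d̄ = (0.46+0.82)/2 = 0.64, v̄ = (0.40+0.49)/2 = 0.445 → q = 0.56×0.64×0.445 = 0.1595 m³/s
Panel 2-3: Δb = 2.76 m, d̄ = (0.82+1.73)/2 = 1.275, v̄ = (0.49+0.67)/2 = 0.58 → q = 2.76×1.275×0.58 = 2.041 m³/s
Panel 3-4: Δb = 0.97 m, d̄ = (1.73+1.99)/2 = 1.86, v̄ = (0.67+0.56)/2 = 0.615 → q = 0.97×1.86×0.615 = 1.110 m³/s
Panel 4-5: Δb = 1.98 m, d̄ = (1.99+1.13)/2 = 1.56, v̄ = (0.56+0.53)/2 = 0.545 → q = 1.98×1.56×0.545 = 1.683 m³/s
Panel 5-6: Δb = 0.87 m, d̄ = (1.13+0.41)/2 = 0.77, v̄ = (0.53+0.31)/2 = 0.42 → q = 0.87×0.77×0.42 = 0.2814 m³/s
Q = Σ q = 5.275 m³/s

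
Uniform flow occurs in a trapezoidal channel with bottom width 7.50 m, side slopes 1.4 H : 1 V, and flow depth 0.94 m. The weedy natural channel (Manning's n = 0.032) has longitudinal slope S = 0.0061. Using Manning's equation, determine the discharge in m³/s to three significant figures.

A = (b + z·y)·y = (7.50 + 1.4×0.94)×0.94 = 8.287 m²
P = b + 2y√(1+z²) = 7.50 + 2×0.94×√(1+1.4²) = 10.73 m
R = A/P = 8.287/10.73 = 0.7720 m
Q = (1/n)·A·R^(2/3)·S^(1/2) = (1/0.032) × 8.287 × 0.7720^(2/3) × 0.0061^(1/2) = 17.02 m³/s

17.0 m³/s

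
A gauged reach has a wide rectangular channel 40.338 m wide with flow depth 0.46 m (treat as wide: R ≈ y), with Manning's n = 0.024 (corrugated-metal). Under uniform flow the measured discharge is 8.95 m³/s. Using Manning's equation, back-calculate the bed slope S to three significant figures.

0.000377

A = b·y = 40.338 × 0.46 = 18.56 m²
Wide channel: R ≈ y = 0.46 m
S = (Q·n / (1·A·R^(2/3)))² = (8.95×0.024 / (1×18.56×0.5959))² = 0.0003774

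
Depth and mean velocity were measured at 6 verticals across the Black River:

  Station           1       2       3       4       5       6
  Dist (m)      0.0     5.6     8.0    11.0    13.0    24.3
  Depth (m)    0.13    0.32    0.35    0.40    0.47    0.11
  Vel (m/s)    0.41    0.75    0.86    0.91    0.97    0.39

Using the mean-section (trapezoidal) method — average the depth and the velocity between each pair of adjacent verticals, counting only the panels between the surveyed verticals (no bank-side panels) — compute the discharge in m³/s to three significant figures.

5.42 m³/s

Panel 1-2: Δb = 5.6 m, d̄ = (0.13+0.32)/2 = 0.225, v̄ = (0.41+0.75)/2 = 0.58 → q = 5.6×0.225×0.58 = 0.7308 m³/s
Panel 2-3: Δb = 2.4 m, d̄ = (0.32+0.35)/2 = 0.335, v̄ = (0.75+0.86)/2 = 0.805 → q = 2.4×0.335×0.805 = 0.6472 m³/s
Panel 3-4: Δb = 3 m, d̄ = (0.35+0.40)/2 = 0.375, v̄ = (0.86+0.91)/2 = 0.885 → q = 3×0.375×0.885 = 0.9956 m³/s
Panel 4-5: Δb = 2 m, d̄ = (0.40+0.47)/2 = 0.435, v̄ = (0.91+0.97)/2 = 0.94 → q = 2×0.435×0.94 = 0.8178 m³/s
Panel 5-6: Δb = 11.3 m, d̄ = (0.47+0.11)/2 = 0.29, v̄ = (0.97+0.39)/2 = 0.68 → q = 11.3×0.29×0.68 = 2.228 m³/s
Q = Σ q = 5.420 m³/s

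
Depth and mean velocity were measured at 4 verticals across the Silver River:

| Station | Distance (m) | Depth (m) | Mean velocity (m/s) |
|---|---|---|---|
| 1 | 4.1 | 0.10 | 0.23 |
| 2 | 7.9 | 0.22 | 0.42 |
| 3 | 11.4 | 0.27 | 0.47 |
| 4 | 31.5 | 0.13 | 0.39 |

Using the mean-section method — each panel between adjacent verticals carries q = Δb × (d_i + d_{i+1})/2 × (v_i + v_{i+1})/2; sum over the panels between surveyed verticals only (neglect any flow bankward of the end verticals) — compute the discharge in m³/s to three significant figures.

Panel 1-2: Δb = 3.8 m, d̄ = (0.10+0.22)/2 = 0.16, v̄ = (0.23+0.42)/2 = 0.325 → q = 3.8×0.16×0.325 = 0.1976 m³/s
Panel 2-3: Δb = 3.5 m, d̄ = (0.22+0.27)/2 = 0.245, v̄ = (0.42+0.47)/2 = 0.445 → q = 3.5×0.245×0.445 = 0.3816 m³/s
Panel 3-4: Δb = 20.1 m, d̄ = (0.27+0.13)/2 = 0.2, v̄ = (0.47+0.39)/2 = 0.43 → q = 20.1×0.2×0.43 = 1.729 m³/s
Q = Σ q = 2.308 m³/s

2.31 m³/s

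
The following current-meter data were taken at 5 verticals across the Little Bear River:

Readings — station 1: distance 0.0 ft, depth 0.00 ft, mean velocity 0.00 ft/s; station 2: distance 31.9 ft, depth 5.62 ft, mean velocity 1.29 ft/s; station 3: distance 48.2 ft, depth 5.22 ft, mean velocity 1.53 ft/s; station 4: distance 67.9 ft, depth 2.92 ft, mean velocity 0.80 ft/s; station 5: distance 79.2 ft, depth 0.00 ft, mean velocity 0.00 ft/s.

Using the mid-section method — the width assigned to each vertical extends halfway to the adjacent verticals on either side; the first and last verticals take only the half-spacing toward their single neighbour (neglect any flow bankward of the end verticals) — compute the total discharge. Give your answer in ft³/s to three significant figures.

w_2 = (48.2 − 0.0)/2 = 24.1 ft; q_2 = 1.29 × 5.62 × 24.1 = 174.7 ft³/s
w_3 = (67.9 − 31.9)/2 = 18 ft; q_3 = 1.53 × 5.22 × 18 = 143.8 ft³/s
w_4 = (79.2 − 48.2)/2 = 15.5 ft; q_4 = 0.80 × 2.92 × 15.5 = 36.21 ft³/s
Stations 1, 5 contribute zero (depth or velocity is 0).
Q = Σ qᵢ = 354.7 ft³/s

355 ft³/s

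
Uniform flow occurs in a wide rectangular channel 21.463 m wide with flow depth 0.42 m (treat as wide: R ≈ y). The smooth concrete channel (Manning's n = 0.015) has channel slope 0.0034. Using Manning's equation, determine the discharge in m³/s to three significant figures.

19.7 m³/s

A = b·y = 21.463 × 0.42 = 9.014 m²
Wide channel: R ≈ y = 0.42 m
Q = (1/n)·A·R^(2/3)·S^(1/2) = (1/0.015) × 9.014 × 0.4200^(2/3) × 0.0034^(1/2) = 19.65 m³/s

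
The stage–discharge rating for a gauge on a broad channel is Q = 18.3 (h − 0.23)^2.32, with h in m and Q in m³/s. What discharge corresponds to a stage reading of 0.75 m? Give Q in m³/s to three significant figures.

Q = 18.3 × (0.75 − 0.23)^2.32 = 18.3 × 0.52^2.32 = 4.014 m³/s

4.01 m³/s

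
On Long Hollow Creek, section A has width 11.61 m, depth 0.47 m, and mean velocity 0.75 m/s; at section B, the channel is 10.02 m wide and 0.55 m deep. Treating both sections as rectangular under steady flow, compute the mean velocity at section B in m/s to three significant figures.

0.743 m/s

Q = A₁V₁ = (11.61×0.47) × 0.75 = 4.093 m³/s
A₂ = 10.02 × 0.55 = 5.511 m²
V₂ = Q/A₂ = 4.093/5.511 = 0.7426 m/s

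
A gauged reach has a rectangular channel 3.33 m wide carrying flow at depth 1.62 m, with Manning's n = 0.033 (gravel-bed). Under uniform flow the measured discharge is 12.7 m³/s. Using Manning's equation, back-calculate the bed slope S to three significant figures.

0.00785

A = b·y = 3.33 × 1.62 = 5.395 m²
P = b + 2y = 3.33 + 2×1.62 = 6.570 m
R = A/P = 5.395/6.570 = 0.8211 m
S = (Q·n / (1·A·R^(2/3)))² = (12.7×0.033 / (1×5.395×0.8769))² = 0.007850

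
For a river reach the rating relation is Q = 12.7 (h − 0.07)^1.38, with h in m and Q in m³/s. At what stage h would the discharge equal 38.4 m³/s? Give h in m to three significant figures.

2.30 m

h − h₀ = (Q/C)^(1/b) = (38.4/12.7)^(1/1.38) = 2.230 m
h = 0.07 + 2.230 = 2.300 m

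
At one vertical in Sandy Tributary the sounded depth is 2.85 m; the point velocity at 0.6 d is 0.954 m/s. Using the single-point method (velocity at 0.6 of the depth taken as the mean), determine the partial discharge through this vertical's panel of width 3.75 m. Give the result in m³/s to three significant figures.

10.2 m³/s

v̄ = v₀.₆ = 0.954 m/s
q = v̄ × d × w = 0.9540 × 2.85 × 3.75 = 10.20 m³/s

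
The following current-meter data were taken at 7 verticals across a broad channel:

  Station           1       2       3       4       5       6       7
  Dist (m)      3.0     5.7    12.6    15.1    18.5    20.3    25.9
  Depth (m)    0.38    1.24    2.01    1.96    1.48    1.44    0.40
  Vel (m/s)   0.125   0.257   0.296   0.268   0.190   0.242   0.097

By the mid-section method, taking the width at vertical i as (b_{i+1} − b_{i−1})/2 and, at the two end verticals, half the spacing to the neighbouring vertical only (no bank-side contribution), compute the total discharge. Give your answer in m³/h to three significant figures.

29000 m³/h

w_1 = (5.7 − 3.0)/2 = 1.35 m; q_1 = 0.125 × 0.38 × 1.35 = 0.06413 m³/s
w_2 = (12.6 − 3.0)/2 = 4.8 m; q_2 = 0.257 × 1.24 × 4.8 = 1.530 m³/s
w_3 = (15.1 − 5.7)/2 = 4.7 m; q_3 = 0.296 × 2.01 × 4.7 = 2.796 m³/s
w_4 = (18.5 − 12.6)/2 = 2.95 m; q_4 = 0.268 × 1.96 × 2.95 = 1.550 m³/s
w_5 = (20.3 − 15.1)/2 = 2.6 m; q_5 = 0.190 × 1.48 × 2.6 = 0.7311 m³/s
w_6 = (25.9 − 18.5)/2 = 3.7 m; q_6 = 0.242 × 1.44 × 3.7 = 1.289 m³/s
w_7 = (25.9 − 20.3)/2 = 2.8 m; q_7 = 0.097 × 0.40 × 2.8 = 0.1086 m³/s
Q = Σ qᵢ = 8.069 m³/s
= 8.069 × 3600 = 29050 m³/h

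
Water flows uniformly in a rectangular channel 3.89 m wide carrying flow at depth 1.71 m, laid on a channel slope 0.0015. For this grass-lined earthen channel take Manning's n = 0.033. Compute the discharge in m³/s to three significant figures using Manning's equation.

A = b·y = 3.89 × 1.71 = 6.652 m²
P = b + 2y = 3.89 + 2×1.71 = 7.310 m
R = A/P = 6.652/7.310 = 0.9100 m
Q = (1/n)·A·R^(2/3)·S^(1/2) = (1/0.033) × 6.652 × 0.9100^(2/3) × 0.0015^(1/2) = 7.331 m³/s

7.33 m³/s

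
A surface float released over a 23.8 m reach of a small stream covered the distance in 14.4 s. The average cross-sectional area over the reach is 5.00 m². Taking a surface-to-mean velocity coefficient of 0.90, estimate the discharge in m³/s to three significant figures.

7.44 m³/s

v_surface = L / t̄ = 23.8 / 14.4 = 1.653 m/s
v_mean = 0.90 × 1.653 = 1.488 m/s
Q = A × v_mean = 5.00 × 1.488 = 7.438 m³/s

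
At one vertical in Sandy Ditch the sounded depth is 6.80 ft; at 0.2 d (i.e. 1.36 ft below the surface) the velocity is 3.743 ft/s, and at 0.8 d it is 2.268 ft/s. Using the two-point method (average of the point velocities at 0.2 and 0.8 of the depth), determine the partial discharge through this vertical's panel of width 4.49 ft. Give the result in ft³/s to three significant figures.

v̄ = (3.743 + 2.268) / 2 = 3.006 ft/s
q = v̄ × d × w = 3.006 × 6.80 × 4.49 = 91.76 ft³/s

91.8 ft³/s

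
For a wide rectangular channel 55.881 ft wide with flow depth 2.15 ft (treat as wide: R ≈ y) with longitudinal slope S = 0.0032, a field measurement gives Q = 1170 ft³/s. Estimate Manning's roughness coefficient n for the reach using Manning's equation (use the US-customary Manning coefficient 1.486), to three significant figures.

A = b·y = 55.881 × 2.15 = 120.1 ft²
Wide channel: R ≈ y = 2.15 ft
n = (1.486/Q)·A·R^(2/3)·S^(1/2) = (1.486/1170) × 120.1 × 1.666 × 0.05657 = 0.01438

0.0144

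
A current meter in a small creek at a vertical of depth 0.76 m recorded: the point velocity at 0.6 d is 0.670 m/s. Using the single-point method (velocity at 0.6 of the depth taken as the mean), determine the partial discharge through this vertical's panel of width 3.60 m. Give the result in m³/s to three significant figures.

1.83 m³/s

v̄ = v₀.₆ = 0.670 m/s
q = v̄ × d × w = 0.6700 × 0.76 × 3.60 = 1.833 m³/s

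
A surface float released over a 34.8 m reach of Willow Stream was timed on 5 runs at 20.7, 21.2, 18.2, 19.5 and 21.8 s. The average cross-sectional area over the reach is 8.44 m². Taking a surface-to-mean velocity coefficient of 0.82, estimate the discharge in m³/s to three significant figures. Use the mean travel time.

11.9 m³/s

t̄ = (20.7 + 21.2 + 18.2 + 19.5 + 21.8) / 5 = 20.28 s
v_surface = L / t̄ = 34.8 / 20.28 = 1.716 m/s
v_mean = 0.82 × 1.716 = 1.407 m/s
Q = A × v_mean = 8.44 × 1.407 = 11.88 m³/s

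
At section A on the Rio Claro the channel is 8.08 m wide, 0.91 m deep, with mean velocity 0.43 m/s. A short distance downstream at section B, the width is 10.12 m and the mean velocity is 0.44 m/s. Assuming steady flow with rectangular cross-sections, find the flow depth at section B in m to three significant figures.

0.710 m

Q = A₁V₁ = (8.08×0.91) × 0.43 = 3.162 m³/s
d₂ = Q/(b₂ V₂) = 3.162/(10.12×0.44) = 0.7100 m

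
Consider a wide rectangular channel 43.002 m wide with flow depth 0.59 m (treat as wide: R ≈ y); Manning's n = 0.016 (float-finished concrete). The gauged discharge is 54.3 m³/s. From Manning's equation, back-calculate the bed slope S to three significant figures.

A = b·y = 43.002 × 0.59 = 25.37 m²
Wide channel: R ≈ y = 0.59 m
S = (Q·n / (1·A·R^(2/3)))² = (54.3×0.016 / (1×25.37×0.7035))² = 0.002370

0.00237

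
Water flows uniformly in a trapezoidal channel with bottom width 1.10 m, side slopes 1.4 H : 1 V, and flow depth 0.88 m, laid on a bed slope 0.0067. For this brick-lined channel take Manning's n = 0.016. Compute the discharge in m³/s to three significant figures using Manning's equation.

6.59 m³/s

A = (b + z·y)·y = (1.10 + 1.4×0.88)×0.88 = 2.052 m²
P = b + 2y√(1+z²) = 1.10 + 2×0.88×√(1+1.4²) = 4.128 m
R = A/P = 2.052/4.128 = 0.4971 m
Q = (1/n)·A·R^(2/3)·S^(1/2) = (1/0.016) × 2.052 × 0.4971^(2/3) × 0.0067^(1/2) = 6.588 m³/s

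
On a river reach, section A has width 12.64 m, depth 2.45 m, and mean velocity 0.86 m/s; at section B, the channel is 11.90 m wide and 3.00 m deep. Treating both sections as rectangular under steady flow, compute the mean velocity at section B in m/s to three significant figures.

Q = A₁V₁ = (12.64×2.45) × 0.86 = 26.63 m³/s
A₂ = 11.90 × 3.00 = 35.70 m²
V₂ = Q/A₂ = 26.63/35.70 = 0.7460 m/s

0.746 m/s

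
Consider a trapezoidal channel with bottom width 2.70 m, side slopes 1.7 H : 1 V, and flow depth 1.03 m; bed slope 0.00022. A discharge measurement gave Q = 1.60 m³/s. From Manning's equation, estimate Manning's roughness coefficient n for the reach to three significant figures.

A = (b + z·y)·y = (2.70 + 1.7×1.03)×1.03 = 4.585 m²
P = b + 2y√(1+z²) = 2.70 + 2×1.03×√(1+1.7²) = 6.763 m
R = A/P = 4.585/6.763 = 0.6779 m
n = (1/Q)·A·R^(2/3)·S^(1/2) = (1/1.60) × 4.585 × 0.7717 × 0.01483 = 0.03280

0.0328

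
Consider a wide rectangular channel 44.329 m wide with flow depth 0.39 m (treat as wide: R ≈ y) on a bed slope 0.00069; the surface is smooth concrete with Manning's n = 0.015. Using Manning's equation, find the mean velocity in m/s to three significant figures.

0.935 m/s

A = b·y = 44.329 × 0.39 = 17.29 m²
Wide channel: R ≈ y = 0.39 m
Q = (1/n)·A·R^(2/3)·S^(1/2) = (1/0.015) × 17.29 × 0.3900^(2/3) × 0.00069^(1/2) = 16.16 m³/s
V = Q/A = 16.16/17.29 = 0.9348 m/s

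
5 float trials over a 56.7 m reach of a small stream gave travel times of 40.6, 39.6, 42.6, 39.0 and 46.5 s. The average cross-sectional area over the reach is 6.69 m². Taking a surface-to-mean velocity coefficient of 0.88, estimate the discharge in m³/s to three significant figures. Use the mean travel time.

t̄ = (40.6 + 39.6 + 42.6 + 39.0 + 46.5) / 5 = 41.66 s
v_surface = L / t̄ = 56.7 / 41.66 = 1.361 m/s
v_mean = 0.88 × 1.361 = 1.198 m/s
Q = A × v_mean = 6.69 × 1.198 = 8.013 m³/s

8.01 m³/s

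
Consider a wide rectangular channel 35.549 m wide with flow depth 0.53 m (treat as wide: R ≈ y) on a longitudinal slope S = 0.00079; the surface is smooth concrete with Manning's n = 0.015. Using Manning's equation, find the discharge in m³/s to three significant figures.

A = b·y = 35.549 × 0.53 = 18.84 m²
Wide channel: R ≈ y = 0.53 m
Q = (1/n)·A·R^(2/3)·S^(1/2) = (1/0.015) × 18.84 × 0.5300^(2/3) × 0.00079^(1/2) = 23.12 m³/s

23.1 m³/s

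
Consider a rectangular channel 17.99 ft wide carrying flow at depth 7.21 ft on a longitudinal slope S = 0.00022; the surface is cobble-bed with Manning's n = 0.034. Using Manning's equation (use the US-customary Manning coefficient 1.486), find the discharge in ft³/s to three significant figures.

A = b·y = 17.99 × 7.21 = 129.7 ft²
P = b + 2y = 17.99 + 2×7.21 = 32.41 ft
R = A/P = 129.7/32.41 = 4.002 ft
Q = (1.486/n)·A·R^(2/3)·S^(1/2) = (1.486/0.034) × 129.7 × 4.002^(2/3) × 0.00022^(1/2) = 212.0 ft³/s

212 ft³/s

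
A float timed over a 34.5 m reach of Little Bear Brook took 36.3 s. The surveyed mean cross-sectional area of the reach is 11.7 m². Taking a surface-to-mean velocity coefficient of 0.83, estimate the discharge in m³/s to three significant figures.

v_surface = L / t̄ = 34.5 / 36.3 = 0.9504 m/s
v_mean = 0.83 × 0.9504 = 0.7888 m/s
Q = A × v_mean = 11.7 × 0.7888 = 9.229 m³/s

9.23 m³/s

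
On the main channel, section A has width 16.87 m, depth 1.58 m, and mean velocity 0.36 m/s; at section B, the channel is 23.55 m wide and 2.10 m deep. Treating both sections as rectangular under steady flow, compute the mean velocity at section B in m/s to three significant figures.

Q = A₁V₁ = (16.87×1.58) × 0.36 = 9.596 m³/s
A₂ = 23.55 × 2.10 = 49.46 m²
V₂ = Q/A₂ = 9.596/49.46 = 0.1940 m/s

0.194 m/s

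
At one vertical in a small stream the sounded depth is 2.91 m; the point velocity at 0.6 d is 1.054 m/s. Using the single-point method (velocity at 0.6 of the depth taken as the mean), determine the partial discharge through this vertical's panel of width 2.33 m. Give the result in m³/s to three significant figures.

v̄ = v₀.₆ = 1.054 m/s
q = v̄ × d × w = 1.054 × 2.91 × 2.33 = 7.146 m³/s

7.15 m³/s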